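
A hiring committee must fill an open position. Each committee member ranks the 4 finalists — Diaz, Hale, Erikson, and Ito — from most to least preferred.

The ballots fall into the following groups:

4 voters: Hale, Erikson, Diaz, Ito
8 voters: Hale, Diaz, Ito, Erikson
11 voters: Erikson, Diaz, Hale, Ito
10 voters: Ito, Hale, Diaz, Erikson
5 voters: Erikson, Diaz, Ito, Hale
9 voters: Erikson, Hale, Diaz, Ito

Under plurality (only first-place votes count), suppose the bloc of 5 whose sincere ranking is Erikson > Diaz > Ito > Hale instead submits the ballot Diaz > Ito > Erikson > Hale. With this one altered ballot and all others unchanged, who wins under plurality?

Erikson

First-place totals with the altered ballot: Diaz 5, Hale 12, Erikson 20, Ito 10.
The winner is unchanged: still Erikson.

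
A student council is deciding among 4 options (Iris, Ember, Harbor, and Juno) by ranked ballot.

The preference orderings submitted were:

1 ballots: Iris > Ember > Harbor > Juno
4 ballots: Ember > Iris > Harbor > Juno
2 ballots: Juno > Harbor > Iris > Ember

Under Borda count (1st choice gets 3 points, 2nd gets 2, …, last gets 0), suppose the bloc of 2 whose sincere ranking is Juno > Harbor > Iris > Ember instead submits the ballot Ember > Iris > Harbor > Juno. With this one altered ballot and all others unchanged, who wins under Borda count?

Borda totals with the altered ballot: Iris 15, Ember 20, Harbor 7, Juno 0.
The winner is unchanged: still Ember.

Ember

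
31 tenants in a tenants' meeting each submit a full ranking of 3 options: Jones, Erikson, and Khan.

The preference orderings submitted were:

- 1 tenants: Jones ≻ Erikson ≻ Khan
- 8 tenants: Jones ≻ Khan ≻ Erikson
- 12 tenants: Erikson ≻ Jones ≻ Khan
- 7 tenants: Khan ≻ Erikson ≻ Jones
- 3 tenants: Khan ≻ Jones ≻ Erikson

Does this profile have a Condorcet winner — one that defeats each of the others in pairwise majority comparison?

Head-to-head results (31 voters total):
Jones vs Erikson: Erikson wins 19–12.
Jones vs Khan: Jones wins 21–10.
Erikson vs Khan: Khan wins 18–13.
No candidate beats all others: Jones beats Khan beats Erikson beats Jones, a majority cycle.

No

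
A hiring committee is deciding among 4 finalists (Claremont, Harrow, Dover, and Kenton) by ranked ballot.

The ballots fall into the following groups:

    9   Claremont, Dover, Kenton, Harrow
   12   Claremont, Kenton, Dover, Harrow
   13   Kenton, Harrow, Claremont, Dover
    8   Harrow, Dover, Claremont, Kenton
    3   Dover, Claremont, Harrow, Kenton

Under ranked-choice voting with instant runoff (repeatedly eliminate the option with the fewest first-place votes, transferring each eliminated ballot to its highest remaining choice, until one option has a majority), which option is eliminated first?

Round 1: Claremont 21, Kenton 13, Harrow 8, Dover 3. Dover has the fewest and is eliminated.
Round 2: Claremont 24, Kenton 13, Harrow 8. Claremont has a majority.

Dover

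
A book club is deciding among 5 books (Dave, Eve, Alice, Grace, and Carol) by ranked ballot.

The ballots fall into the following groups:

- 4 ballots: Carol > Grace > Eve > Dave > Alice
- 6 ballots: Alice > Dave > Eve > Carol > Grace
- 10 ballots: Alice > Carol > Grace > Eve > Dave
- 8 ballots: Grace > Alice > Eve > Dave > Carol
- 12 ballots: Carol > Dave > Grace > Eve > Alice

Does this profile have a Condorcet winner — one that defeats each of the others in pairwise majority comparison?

No

Head-to-head results (40 voters total):
Dave vs Eve: Eve wins 22–18.
Dave vs Alice: Alice wins 24–16.
Dave vs Grace: Grace wins 22–18.
Dave vs Carol: Carol wins 26–14.
Eve vs Alice: Alice wins 24–16.
Eve vs Grace: Grace wins 34–6.
Eve vs Carol: Carol wins 26–14.
Alice vs Grace: Grace wins 24–16.
Alice vs Carol: Alice wins 24–16.
Grace vs Carol: Carol wins 32–8.
No candidate beats all others: Alice beats Carol beats Grace beats Alice, a majority cycle.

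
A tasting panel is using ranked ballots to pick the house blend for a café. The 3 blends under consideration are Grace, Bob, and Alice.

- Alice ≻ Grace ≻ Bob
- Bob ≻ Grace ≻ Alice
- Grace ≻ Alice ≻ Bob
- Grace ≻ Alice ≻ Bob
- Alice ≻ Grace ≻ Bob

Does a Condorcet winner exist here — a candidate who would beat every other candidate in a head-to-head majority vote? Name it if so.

Head-to-head results (5 voters total):
Grace vs Bob: Grace wins 4–1.
Grace vs Alice: Grace wins 3–2.
Bob vs Alice: Alice wins 4–1.
Grace beats each rival — Bob (4–1), Alice (3–2) — so Grace is the Condorcet winner.

Grace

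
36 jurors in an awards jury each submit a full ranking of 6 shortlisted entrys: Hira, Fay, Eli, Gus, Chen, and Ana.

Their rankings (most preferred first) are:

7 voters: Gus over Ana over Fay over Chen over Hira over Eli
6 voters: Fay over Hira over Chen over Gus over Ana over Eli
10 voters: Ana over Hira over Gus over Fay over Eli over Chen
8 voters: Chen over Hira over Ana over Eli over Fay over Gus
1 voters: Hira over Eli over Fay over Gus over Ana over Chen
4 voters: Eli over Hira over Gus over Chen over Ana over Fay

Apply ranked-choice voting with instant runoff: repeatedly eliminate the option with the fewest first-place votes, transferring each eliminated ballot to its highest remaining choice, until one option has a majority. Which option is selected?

Gus

Round 1: Ana 10, Chen 8, Gus 7, Fay 6, Eli 4, Hira 1. Hira has the fewest and is eliminated.
Round 2: Ana 10, Chen 8, Gus 7, Fay 6, Eli 5. Eli has the fewest and is eliminated.
Round 3: Gus 11, Ana 10, Chen 8, Fay 7. Fay has the fewest and is eliminated.
Round 4: Chen 14, Gus 12, Ana 10. Ana has the fewest and is eliminated.
Round 5: Gus 22, Chen 14. Gus has a majority.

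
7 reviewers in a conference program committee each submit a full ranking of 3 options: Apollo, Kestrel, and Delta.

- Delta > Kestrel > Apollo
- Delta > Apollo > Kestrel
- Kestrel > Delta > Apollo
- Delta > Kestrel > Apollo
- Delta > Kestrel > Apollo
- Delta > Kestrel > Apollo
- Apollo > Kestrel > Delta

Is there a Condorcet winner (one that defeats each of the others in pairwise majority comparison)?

Yes

Head-to-head results (7 voters total):
Apollo vs Kestrel: Kestrel wins 5–2.
Apollo vs Delta: Delta wins 6–1.
Kestrel vs Delta: Delta wins 5–2.
Delta beats each rival — Apollo (6–1), Kestrel (5–2) — so Delta is the Condorcet winner.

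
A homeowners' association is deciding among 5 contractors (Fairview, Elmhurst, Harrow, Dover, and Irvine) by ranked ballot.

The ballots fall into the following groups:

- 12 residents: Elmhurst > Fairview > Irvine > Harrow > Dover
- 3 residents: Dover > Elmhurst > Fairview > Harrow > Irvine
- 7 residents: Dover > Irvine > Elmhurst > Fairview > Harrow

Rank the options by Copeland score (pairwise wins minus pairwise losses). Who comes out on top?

Elmhurst

Pairwise results:
  Fairview vs Elmhurst: Elmhurst wins 22–0.
  Fairview vs Harrow: Fairview wins 22–0.
  Fairview vs Dover: Fairview wins 12–10.
  Fairview vs Irvine: Fairview wins 15–7.
  Elmhurst vs Harrow: Elmhurst wins 22–0.
  Elmhurst vs Dover: Elmhurst wins 12–10.
  Elmhurst vs Irvine: Elmhurst wins 15–7.
  Harrow vs Dover: Harrow wins 12–10.
  Harrow vs Irvine: Irvine wins 19–3.
  Dover vs Irvine: Irvine wins 12–10.
Copeland scores (wins − losses):
  Fairview: 3 − 1 = 2
  Elmhurst: 4 − 0 = 4
  Harrow: 1 − 3 = -2
  Dover: 0 − 4 = -4
  Irvine: 2 − 2 = 0
Elmhurst has the best Copeland score.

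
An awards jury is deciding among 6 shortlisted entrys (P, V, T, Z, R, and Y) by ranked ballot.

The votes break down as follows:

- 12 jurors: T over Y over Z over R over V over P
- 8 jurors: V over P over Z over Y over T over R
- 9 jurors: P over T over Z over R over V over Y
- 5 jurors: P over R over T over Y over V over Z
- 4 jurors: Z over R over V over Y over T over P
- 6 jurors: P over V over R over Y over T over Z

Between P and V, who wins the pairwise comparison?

V

Ballots ranking P above V: 9+5+6 = 20.
Ballots ranking V above P: 12+8+4 = 24.
V wins the head-to-head, 24–20.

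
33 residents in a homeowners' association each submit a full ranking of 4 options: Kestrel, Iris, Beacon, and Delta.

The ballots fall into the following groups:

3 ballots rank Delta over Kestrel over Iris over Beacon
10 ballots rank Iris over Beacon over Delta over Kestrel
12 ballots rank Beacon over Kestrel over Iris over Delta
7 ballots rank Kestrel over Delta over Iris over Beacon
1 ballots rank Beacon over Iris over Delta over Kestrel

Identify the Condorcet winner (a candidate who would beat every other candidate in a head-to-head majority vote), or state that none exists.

Head-to-head results (33 voters total):
Kestrel vs Iris: Kestrel wins 22–11.
Kestrel vs Beacon: Beacon wins 23–10.
Kestrel vs Delta: Kestrel wins 19–14.
Iris vs Beacon: Iris wins 20–13.
Iris vs Delta: Iris wins 23–10.
Beacon vs Delta: Beacon wins 23–10.
No candidate beats all others: Kestrel beats Iris beats Beacon beats Kestrel, a majority cycle.

None — there is no Condorcet winner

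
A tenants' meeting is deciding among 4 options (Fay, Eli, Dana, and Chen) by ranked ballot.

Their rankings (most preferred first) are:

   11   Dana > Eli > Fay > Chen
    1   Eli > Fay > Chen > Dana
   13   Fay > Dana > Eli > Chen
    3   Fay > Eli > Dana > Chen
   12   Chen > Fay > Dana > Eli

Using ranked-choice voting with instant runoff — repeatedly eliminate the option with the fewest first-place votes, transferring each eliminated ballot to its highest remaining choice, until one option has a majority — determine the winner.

Round 1: Fay 16, Chen 12, Dana 11, Eli 1. Eli has the fewest and is eliminated.
Round 2: Fay 17, Chen 12, Dana 11. Dana has the fewest and is eliminated.
Round 3: Fay 28, Chen 12. Fay has a majority.

Fay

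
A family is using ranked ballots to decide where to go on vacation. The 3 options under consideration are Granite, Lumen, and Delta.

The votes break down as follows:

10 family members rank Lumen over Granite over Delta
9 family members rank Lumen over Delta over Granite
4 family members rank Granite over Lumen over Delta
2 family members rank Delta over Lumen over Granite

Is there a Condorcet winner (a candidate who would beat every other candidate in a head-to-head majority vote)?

Head-to-head results (25 voters total):
Granite vs Lumen: Lumen wins 21–4.
Granite vs Delta: Granite wins 14–11.
Lumen vs Delta: Lumen wins 23–2.
Lumen beats each rival — Granite (21–4), Delta (23–2) — so Lumen is the Condorcet winner.

Yes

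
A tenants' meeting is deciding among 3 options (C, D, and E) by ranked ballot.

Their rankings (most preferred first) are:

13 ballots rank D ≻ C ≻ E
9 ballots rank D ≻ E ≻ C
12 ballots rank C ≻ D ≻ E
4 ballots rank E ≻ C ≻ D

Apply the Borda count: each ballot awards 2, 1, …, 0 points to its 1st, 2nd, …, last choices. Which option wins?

D

Borda scores:
  C: 13·1 + 9·0 + 12·2 + 4·1 = 41
  D: 13·2 + 9·2 + 12·1 + 4·0 = 56
  E: 13·0 + 9·1 + 12·0 + 4·2 = 17
D has the highest total.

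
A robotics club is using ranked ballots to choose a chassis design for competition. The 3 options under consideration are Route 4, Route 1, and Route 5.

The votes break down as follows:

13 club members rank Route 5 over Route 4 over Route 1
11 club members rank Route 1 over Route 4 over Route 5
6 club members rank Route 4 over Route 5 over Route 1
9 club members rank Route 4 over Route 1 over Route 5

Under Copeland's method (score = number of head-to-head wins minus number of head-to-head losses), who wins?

Pairwise results:
  Route 4 vs Route 1: Route 4 wins 28–11.
  Route 4 vs Route 5: Route 4 wins 26–13.
  Route 1 vs Route 5: Route 1 wins 20–19.
Copeland scores (wins − losses):
  Route 4: 2 − 0 = 2
  Route 1: 1 − 1 = 0
  Route 5: 0 − 2 = -2
Route 4 has the best Copeland score.

Route 4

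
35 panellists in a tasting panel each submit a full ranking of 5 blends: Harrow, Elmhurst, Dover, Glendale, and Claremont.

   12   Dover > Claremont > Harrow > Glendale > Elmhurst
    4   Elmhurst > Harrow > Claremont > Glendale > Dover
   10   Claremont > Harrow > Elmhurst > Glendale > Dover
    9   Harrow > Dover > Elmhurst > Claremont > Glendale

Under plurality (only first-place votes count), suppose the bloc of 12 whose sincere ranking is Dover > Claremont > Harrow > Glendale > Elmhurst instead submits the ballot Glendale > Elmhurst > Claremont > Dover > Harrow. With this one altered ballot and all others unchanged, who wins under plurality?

Glendale

First-place totals with the altered ballot: Harrow 9, Elmhurst 4, Dover 0, Glendale 12, Claremont 10.
The switch changes the winner from Dover to Glendale.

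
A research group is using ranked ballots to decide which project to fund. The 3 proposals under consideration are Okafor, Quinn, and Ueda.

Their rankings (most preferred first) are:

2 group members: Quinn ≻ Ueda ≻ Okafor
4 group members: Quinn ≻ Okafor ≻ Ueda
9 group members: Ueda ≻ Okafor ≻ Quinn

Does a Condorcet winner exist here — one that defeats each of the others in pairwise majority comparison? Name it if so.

Head-to-head results (15 voters total):
Okafor vs Quinn: Okafor wins 9–6.
Okafor vs Ueda: Ueda wins 11–4.
Quinn vs Ueda: Ueda wins 9–6.
Ueda beats each rival — Okafor (11–4), Quinn (9–6) — so Ueda is the Condorcet winner.

Ueda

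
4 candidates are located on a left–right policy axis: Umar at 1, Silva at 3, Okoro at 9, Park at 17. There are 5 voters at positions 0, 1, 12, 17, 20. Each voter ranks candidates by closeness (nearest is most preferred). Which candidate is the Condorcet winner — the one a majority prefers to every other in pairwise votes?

With single-peaked preferences on a line, the Condorcet winner is the candidate closest to the median voter.
The median voter (position 12) is closest to Okoro at 9.
Check: Okoro vs Park — voters closer to Okoro: 3 of 5.

Okoro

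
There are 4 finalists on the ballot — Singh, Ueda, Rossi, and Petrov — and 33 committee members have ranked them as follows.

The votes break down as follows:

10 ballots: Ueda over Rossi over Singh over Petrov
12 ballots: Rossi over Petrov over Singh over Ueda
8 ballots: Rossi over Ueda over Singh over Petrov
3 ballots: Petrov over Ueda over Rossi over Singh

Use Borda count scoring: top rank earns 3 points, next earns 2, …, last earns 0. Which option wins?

Borda scores:
  Singh: 10·1 + 12·1 + 8·1 + 3·0 = 30
  Ueda: 10·3 + 12·0 + 8·2 + 3·2 = 52
  Rossi: 10·2 + 12·3 + 8·3 + 3·1 = 83
  Petrov: 10·0 + 12·2 + 8·0 + 3·3 = 33
Rossi has the highest total.

Rossi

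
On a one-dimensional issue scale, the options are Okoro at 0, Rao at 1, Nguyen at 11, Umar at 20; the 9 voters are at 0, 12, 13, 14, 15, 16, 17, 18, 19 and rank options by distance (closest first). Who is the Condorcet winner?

Nguyen

With single-peaked preferences on a line, the Condorcet winner is the candidate closest to the median voter.
The median voter (position 15) is closest to Nguyen at 11.
Check: Nguyen vs Rao — voters closer to Nguyen: 8 of 9.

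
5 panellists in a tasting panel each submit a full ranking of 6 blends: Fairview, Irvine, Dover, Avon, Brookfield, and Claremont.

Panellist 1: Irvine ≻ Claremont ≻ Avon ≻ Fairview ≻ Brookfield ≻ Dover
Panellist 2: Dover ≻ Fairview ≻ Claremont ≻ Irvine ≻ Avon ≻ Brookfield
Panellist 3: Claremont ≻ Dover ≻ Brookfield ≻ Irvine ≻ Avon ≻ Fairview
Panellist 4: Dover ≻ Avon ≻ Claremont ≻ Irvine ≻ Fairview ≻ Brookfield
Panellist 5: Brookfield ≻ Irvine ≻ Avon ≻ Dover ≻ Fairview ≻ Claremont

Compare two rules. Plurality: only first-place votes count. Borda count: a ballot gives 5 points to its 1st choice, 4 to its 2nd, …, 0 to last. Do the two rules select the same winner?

Plurality first-place counts: Fairview 0, Irvine 1, Dover 2, Avon 0, Brookfield 1, Claremont 1 → Dover.
Borda totals: Fairview 8, Irvine 15, Dover 16, Avon 12, Brookfield 9, Claremont 15 → Dover.
The two rules agree on Dover.

Yes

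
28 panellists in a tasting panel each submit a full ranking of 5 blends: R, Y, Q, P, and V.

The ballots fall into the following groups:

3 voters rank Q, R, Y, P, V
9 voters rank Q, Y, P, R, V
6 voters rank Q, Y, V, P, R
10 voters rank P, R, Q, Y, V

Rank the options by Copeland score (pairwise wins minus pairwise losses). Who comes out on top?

Pairwise results:
  R vs Y: Y wins 15–13.
  R vs Q: Q wins 18–10.
  R vs P: P wins 25–3.
  R vs V: R wins 22–6.
  Y vs Q: Q wins 28–0.
  Y vs P: Y wins 18–10.
  Y vs V: Y wins 28–0.
  Q vs P: Q wins 18–10.
  Q vs V: Q wins 28–0.
  P vs V: P wins 22–6.
Copeland scores (wins − losses):
  R: 1 − 3 = -2
  Y: 3 − 1 = 2
  Q: 4 − 0 = 4
  P: 2 − 2 = 0
  V: 0 − 4 = -4
Q has the best Copeland score.

Q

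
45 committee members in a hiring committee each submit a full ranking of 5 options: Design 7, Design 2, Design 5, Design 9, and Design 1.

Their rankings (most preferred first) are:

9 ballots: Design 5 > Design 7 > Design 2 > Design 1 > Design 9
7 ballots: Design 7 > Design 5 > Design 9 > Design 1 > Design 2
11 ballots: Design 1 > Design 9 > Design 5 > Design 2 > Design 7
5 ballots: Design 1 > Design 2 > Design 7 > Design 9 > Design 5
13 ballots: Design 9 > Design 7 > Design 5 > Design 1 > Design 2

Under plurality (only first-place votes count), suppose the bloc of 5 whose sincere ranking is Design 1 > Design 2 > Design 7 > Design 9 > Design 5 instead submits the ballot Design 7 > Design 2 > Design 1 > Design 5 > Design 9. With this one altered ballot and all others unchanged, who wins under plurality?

Design 9

First-place totals with the altered ballot: Design 7 12, Design 2 0, Design 5 9, Design 9 13, Design 1 11.
The switch changes the winner from Design 1 to Design 9.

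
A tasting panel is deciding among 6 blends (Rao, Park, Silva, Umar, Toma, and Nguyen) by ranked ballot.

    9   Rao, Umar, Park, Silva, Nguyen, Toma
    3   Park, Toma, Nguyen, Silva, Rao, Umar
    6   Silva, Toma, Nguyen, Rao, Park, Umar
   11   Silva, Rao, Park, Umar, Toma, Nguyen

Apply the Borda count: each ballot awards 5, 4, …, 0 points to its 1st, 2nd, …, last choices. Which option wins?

Silva

Borda scores:
  Rao: 9·5 + 3·1 + 6·2 + 11·4 = 104
  Park: 9·3 + 3·5 + 6·1 + 11·3 = 81
  Silva: 9·2 + 3·2 + 6·5 + 11·5 = 109
  Umar: 9·4 + 3·0 + 6·0 + 11·2 = 58
  Toma: 9·0 + 3·4 + 6·4 + 11·1 = 47
  Nguyen: 9·1 + 3·3 + 6·3 + 11·0 = 36
Silva has the highest total.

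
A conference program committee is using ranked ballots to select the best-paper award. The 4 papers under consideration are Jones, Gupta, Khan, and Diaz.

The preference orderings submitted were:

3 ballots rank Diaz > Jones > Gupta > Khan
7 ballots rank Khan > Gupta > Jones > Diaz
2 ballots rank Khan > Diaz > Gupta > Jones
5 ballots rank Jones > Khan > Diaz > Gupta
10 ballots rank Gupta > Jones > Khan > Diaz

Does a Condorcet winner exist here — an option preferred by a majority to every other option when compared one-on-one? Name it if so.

There is no Condorcet winner

Head-to-head results (27 voters total):
Jones vs Gupta: Gupta wins 19–8.
Jones vs Khan: Jones wins 18–9.
Jones vs Diaz: Jones wins 22–5.
Gupta vs Khan: Khan wins 14–13.
Gupta vs Diaz: Gupta wins 17–10.
Khan vs Diaz: Khan wins 24–3.
No candidate beats all others: Jones beats Khan beats Gupta beats Jones, a majority cycle.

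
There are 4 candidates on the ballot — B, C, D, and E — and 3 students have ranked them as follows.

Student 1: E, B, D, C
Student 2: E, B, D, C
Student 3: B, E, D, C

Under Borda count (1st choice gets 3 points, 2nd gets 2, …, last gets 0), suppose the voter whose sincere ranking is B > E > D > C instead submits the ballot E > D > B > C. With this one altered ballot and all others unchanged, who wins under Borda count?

Borda totals with the altered ballot: B 5, C 0, D 4, E 9.
The winner is unchanged: still E.

E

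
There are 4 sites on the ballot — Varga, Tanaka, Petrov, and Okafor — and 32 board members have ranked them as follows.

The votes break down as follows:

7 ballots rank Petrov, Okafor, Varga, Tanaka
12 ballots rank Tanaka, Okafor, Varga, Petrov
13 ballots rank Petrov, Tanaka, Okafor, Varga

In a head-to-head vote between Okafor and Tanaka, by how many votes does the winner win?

18

Ballots ranking Okafor above Tanaka: 7.
Ballots ranking Tanaka above Okafor: 12+13 = 25.
Tanaka wins 25–7, a margin of 18.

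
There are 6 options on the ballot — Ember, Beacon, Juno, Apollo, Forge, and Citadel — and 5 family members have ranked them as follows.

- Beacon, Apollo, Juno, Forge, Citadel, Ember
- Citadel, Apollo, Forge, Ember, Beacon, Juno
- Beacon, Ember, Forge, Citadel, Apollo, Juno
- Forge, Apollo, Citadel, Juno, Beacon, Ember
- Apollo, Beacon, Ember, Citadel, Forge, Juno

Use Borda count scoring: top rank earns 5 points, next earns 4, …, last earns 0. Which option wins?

Apollo

Borda scores:
  Ember: 0 + 2 + 4 + 0 + 3 = 9
  Beacon: 5 + 1 + 5 + 1 + 4 = 16
  Juno: 3 + 0 + 0 + 2 + 0 = 5
  Apollo: 4 + 4 + 1 + 4 + 5 = 18
  Forge: 2 + 3 + 3 + 5 + 1 = 14
  Citadel: 1 + 5 + 2 + 3 + 2 = 13
Apollo has the highest total.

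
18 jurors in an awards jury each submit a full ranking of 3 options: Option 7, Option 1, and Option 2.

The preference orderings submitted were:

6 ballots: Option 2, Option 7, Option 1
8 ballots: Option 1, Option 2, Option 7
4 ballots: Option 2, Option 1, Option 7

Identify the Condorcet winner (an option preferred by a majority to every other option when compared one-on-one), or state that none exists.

Option 2

Head-to-head results (18 voters total):
Option 7 vs Option 1: Option 1 wins 12–6.
Option 7 vs Option 2: Option 2 wins 18–0.
Option 1 vs Option 2: Option 2 wins 10–8.
Option 2 beats each rival — Option 7 (18–0), Option 1 (10–8) — so Option 2 is the Condorcet winner.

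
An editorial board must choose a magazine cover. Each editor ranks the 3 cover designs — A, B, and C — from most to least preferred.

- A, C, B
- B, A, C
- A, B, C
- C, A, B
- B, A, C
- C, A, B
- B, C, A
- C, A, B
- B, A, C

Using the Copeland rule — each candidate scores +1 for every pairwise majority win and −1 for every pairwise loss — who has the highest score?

A

Pairwise results:
  A vs B: A wins 5–4.
  A vs C: A wins 5–4.
  B vs C: B wins 5–4.
Copeland scores (wins − losses):
  A: 2 − 0 = 2
  B: 1 − 1 = 0
  C: 0 − 2 = -2
A has the best Copeland score.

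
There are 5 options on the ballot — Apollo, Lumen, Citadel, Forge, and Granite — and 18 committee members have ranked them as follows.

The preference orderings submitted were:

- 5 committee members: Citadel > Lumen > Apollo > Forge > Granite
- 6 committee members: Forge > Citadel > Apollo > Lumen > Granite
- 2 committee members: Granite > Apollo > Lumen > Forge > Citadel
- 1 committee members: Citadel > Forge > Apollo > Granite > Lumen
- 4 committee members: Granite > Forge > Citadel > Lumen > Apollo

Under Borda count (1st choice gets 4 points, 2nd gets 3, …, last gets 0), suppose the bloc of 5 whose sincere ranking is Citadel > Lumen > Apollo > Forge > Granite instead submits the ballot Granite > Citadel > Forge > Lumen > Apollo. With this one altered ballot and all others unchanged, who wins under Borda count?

Borda totals with the altered ballot: Apollo 20, Lumen 19, Citadel 45, Forge 51, Granite 45.
The switch changes the winner from Citadel to Forge.

Forge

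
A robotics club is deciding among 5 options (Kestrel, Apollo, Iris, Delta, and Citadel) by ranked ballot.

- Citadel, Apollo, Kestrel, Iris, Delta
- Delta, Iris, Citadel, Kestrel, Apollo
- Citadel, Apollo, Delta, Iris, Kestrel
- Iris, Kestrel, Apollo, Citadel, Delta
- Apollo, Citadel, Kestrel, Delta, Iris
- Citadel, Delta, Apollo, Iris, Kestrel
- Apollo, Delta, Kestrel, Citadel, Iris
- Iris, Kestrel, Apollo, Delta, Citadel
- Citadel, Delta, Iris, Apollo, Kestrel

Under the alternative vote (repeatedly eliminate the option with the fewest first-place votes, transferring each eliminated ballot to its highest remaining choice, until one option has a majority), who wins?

Citadel

Round 1: Citadel 4, Apollo 2, Iris 2, Delta 1, Kestrel 0. Kestrel has the fewest and is eliminated.
Round 2: Citadel 4, Apollo 2, Iris 2, Delta 1. Delta has the fewest and is eliminated.
Round 3: Citadel 4, Iris 3, Apollo 2. Apollo has the fewest and is eliminated.
Round 4: Citadel 6, Iris 3. Citadel has a majority.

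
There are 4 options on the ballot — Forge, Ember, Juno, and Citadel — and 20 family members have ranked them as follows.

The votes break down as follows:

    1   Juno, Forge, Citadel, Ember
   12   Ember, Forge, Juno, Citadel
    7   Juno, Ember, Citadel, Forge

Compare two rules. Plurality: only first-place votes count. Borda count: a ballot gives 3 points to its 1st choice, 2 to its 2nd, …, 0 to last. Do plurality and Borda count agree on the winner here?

Plurality first-place counts: Forge 0, Ember 12, Juno 8, Citadel 0 → Ember.
Borda totals: Forge 26, Ember 50, Juno 36, Citadel 8 → Ember.
The two rules agree on Ember.

Yes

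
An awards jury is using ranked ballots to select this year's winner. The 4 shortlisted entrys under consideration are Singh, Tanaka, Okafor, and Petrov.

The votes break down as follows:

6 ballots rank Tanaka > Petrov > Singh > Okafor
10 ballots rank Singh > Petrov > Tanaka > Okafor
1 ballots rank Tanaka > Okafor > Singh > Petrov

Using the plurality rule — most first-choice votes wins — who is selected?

First-place vote totals:
  Singh: 10
  Tanaka: 7
  Okafor: 0
  Petrov: 0
Singh has the most first-place votes.

Singh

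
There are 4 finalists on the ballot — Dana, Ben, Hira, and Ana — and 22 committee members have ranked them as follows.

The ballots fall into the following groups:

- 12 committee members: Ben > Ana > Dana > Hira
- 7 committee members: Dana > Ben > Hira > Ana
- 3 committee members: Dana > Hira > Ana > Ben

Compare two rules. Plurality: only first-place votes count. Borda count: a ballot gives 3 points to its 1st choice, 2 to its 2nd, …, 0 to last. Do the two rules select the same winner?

Plurality first-place counts: Dana 10, Ben 12, Hira 0, Ana 0 → Ben.
Borda totals: Dana 42, Ben 50, Hira 13, Ana 27 → Ben.
The two rules agree on Ben.

Yes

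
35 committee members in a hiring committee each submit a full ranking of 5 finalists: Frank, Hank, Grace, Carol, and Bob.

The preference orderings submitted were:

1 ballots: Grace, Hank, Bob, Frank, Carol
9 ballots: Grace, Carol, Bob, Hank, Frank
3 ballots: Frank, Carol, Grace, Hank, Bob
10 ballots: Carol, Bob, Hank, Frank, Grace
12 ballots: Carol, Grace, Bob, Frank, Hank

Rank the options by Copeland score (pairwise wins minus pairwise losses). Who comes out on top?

Pairwise results:
  Frank vs Hank: Hank wins 20–15.
  Frank vs Grace: Grace wins 22–13.
  Frank vs Carol: Carol wins 31–4.
  Frank vs Bob: Bob wins 32–3.
  Hank vs Grace: Grace wins 25–10.
  Hank vs Carol: Carol wins 34–1.
  Hank vs Bob: Bob wins 31–4.
  Grace vs Carol: Carol wins 25–10.
  Grace vs Bob: Grace wins 25–10.
  Carol vs Bob: Carol wins 34–1.
Copeland scores (wins − losses):
  Frank: 0 − 4 = -4
  Hank: 1 − 3 = -2
  Grace: 3 − 1 = 2
  Carol: 4 − 0 = 4
  Bob: 2 − 2 = 0
Carol has the best Copeland score.

Carol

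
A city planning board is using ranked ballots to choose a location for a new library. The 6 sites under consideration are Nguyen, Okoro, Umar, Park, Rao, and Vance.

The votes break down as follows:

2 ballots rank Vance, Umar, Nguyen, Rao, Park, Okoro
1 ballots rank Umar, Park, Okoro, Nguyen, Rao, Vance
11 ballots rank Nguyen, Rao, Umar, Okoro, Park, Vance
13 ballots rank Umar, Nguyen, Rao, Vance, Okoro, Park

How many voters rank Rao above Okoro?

Ballots ranking Rao above Okoro: 2+11+13 = 26.
Ballots ranking Okoro above Rao: 1.
So 26 of 27 voters prefer Rao to Okoro.

26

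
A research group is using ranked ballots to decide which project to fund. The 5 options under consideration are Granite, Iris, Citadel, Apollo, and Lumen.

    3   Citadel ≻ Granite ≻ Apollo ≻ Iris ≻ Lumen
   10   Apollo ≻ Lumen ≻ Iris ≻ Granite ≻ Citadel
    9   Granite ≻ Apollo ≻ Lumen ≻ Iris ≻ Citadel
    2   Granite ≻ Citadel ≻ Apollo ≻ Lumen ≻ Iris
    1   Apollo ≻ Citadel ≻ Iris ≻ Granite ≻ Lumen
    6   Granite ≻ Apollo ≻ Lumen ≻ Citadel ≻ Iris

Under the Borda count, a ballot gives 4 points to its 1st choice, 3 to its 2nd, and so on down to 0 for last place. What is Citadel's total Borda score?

27

Borda scores:
  Granite: 3·3 + 10·1 + 9·4 + 2·4 + 1 + 6·4 = 88
  Iris: 3·1 + 10·2 + 9·1 + 2·0 + 2 + 6·0 = 34
  Citadel: 3·4 + 10·0 + 9·0 + 2·3 + 3 + 6·1 = 27
  Apollo: 3·2 + 10·4 + 9·3 + 2·2 + 4 + 6·3 = 99
  Lumen: 3·0 + 10·3 + 9·2 + 2·1 + 0 + 6·2 = 62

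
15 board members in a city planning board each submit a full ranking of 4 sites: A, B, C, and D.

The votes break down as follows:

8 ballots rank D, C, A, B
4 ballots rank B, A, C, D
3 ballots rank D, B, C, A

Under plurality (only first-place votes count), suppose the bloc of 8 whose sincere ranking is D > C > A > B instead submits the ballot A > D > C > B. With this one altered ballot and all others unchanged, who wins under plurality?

A

First-place totals with the altered ballot: A 8, B 4, C 0, D 3.
The switch changes the winner from D to A.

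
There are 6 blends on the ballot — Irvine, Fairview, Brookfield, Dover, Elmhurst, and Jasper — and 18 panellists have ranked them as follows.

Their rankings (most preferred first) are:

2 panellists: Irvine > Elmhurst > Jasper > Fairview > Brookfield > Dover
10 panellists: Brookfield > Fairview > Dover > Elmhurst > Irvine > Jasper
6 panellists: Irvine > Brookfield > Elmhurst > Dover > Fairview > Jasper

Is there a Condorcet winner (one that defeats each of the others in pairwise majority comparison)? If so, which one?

Brookfield

Head-to-head results (18 voters total):
Irvine vs Fairview: Fairview wins 10–8.
Irvine vs Brookfield: Brookfield wins 10–8.
Irvine vs Dover: Dover wins 10–8.
Irvine vs Elmhurst: Elmhurst wins 10–8.
Irvine vs Jasper: Irvine wins 18–0.
Fairview vs Brookfield: Brookfield wins 16–2.
Fairview vs Dover: Fairview wins 12–6.
Fairview vs Elmhurst: Fairview wins 10–8.
Fairview vs Jasper: Fairview wins 16–2.
Brookfield vs Dover: Brookfield wins 18–0.
Brookfield vs Elmhurst: Brookfield wins 16–2.
Brookfield vs Jasper: Brookfield wins 16–2.
Dover vs Elmhurst: Dover wins 10–8.
Dover vs Jasper: Dover wins 16–2.
Elmhurst vs Jasper: Elmhurst wins 18–0.
Brookfield beats each rival — Irvine (10–8), Fairview (16–2), Dover (18–0), Elmhurst (16–2), Jasper (16–2) — so Brookfield is the Condorcet winner.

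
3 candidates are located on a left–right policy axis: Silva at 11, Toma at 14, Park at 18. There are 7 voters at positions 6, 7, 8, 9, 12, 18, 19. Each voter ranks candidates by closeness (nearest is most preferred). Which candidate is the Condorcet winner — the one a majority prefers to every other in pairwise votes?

Silva

With single-peaked preferences on a line, the Condorcet winner is the candidate closest to the median voter.
The median voter (position 9) is closest to Silva at 11.
Check: Silva vs Park — voters closer to Silva: 5 of 7.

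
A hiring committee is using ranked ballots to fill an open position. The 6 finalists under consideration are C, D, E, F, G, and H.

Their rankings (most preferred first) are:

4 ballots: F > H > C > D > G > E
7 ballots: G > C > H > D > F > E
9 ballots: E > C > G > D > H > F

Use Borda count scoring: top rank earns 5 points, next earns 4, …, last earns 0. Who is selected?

C

Borda scores:
  C: 4·3 + 7·4 + 9·4 = 76
  D: 4·2 + 7·2 + 9·2 = 40
  E: 4·0 + 7·0 + 9·5 = 45
  F: 4·5 + 7·1 + 9·0 = 27
  G: 4·1 + 7·5 + 9·3 = 66
  H: 4·4 + 7·3 + 9·1 = 46
C has the highest total.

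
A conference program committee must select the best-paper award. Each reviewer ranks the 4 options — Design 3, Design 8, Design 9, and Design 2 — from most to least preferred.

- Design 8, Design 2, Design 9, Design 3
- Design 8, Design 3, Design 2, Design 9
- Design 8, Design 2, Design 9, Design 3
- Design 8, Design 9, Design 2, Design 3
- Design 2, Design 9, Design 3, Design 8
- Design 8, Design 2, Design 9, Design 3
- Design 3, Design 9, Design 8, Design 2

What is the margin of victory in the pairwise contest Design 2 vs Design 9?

3

Ballots ranking Design 2 above Design 9: 5.
Ballots ranking Design 9 above Design 2: 2.
Design 2 wins 5–2, a margin of 3.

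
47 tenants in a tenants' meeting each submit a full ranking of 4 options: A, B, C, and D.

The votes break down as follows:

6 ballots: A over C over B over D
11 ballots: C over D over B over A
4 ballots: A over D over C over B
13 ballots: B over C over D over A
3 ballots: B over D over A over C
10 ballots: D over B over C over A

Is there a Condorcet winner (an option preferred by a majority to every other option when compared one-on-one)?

Head-to-head results (47 voters total):
A vs B: B wins 37–10.
A vs C: C wins 34–13.
A vs D: D wins 37–10.
B vs C: B wins 26–21.
B vs D: D wins 25–22.
C vs D: C wins 30–17.
No candidate beats all others: B beats C beats D beats B, a majority cycle.

No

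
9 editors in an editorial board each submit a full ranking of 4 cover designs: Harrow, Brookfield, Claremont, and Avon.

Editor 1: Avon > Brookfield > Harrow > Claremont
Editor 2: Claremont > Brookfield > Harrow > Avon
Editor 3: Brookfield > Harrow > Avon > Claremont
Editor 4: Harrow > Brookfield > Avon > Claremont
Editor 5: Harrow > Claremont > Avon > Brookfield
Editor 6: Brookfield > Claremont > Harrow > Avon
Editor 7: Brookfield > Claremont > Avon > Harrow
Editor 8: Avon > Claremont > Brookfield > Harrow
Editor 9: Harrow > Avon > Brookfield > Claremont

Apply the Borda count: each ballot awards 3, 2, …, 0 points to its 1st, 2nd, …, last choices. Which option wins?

Brookfield

Borda scores:
  Harrow: 1 + 1 + 2 + 3 + 3 + 1 + 0 + 0 + 3 = 14
  Brookfield: 2 + 2 + 3 + 2 + 0 + 3 + 3 + 1 + 1 = 17
  Claremont: 0 + 3 + 0 + 0 + 2 + 2 + 2 + 2 + 0 = 11
  Avon: 3 + 0 + 1 + 1 + 1 + 0 + 1 + 3 + 2 = 12
Brookfield has the highest total.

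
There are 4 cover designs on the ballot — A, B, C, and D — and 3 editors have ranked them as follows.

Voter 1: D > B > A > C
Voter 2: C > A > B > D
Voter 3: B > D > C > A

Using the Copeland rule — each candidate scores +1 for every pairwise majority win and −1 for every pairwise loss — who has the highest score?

Pairwise results:
  A vs B: B wins 2–1.
  A vs C: C wins 2–1.
  A vs D: D wins 2–1.
  B vs C: B wins 2–1.
  B vs D: B wins 2–1.
  C vs D: D wins 2–1.
Copeland scores (wins − losses):
  A: 0 − 3 = -3
  B: 3 − 0 = 3
  C: 1 − 2 = -1
  D: 2 − 1 = 1
B has the best Copeland score.

B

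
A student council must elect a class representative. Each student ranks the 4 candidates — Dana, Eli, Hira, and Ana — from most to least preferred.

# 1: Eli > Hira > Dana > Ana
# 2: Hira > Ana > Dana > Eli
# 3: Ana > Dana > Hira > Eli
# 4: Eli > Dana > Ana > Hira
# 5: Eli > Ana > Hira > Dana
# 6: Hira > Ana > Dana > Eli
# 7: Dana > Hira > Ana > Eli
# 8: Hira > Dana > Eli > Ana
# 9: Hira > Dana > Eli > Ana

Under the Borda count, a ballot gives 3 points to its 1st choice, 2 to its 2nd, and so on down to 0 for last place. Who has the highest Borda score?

Borda scores:
  Dana: 1 + 1 + 2 + 2 + 0 + 1 + 3 + 2 + 2 = 14
  Eli: 3 + 0 + 0 + 3 + 3 + 0 + 0 + 1 + 1 = 11
  Hira: 2 + 3 + 1 + 0 + 1 + 3 + 2 + 3 + 3 = 18
  Ana: 0 + 2 + 3 + 1 + 2 + 2 + 1 + 0 + 0 = 11
Hira has the highest total.

Hira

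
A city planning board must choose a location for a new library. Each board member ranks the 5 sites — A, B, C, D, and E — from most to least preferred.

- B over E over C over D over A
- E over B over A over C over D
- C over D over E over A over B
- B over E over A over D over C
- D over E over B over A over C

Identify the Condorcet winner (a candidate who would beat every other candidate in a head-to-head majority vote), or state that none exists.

Head-to-head results (5 voters total):
A vs B: B wins 4–1.
A vs C: A wins 3–2.
A vs D: D wins 3–2.
A vs E: E wins 5–0.
B vs C: B wins 4–1.
B vs D: B wins 3–2.
B vs E: E wins 3–2.
C vs D: C wins 3–2.
C vs E: E wins 4–1.
D vs E: E wins 3–2.
E beats each rival — A (5–0), B (3–2), C (4–1), D (3–2) — so E is the Condorcet winner.

E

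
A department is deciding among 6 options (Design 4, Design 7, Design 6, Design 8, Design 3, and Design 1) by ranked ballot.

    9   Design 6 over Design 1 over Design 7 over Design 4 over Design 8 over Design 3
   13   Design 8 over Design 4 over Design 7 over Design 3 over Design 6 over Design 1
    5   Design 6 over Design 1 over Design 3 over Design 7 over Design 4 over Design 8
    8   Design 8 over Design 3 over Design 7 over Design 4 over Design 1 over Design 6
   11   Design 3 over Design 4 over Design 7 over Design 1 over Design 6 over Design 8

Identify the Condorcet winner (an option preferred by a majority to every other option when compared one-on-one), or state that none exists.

Head-to-head results (46 voters total):
Design 4 vs Design 7: Design 4 wins 24–22.
Design 4 vs Design 6: Design 4 wins 32–14.
Design 4 vs Design 8: Design 4 wins 25–21.
Design 4 vs Design 3: Design 3 wins 24–22.
Design 4 vs Design 1: Design 4 wins 32–14.
Design 7 vs Design 6: Design 7 wins 32–14.
Design 7 vs Design 8: Design 7 wins 25–21.
Design 7 vs Design 3: Design 3 wins 24–22.
Design 7 vs Design 1: Design 7 wins 32–14.
Design 6 vs Design 8: Design 6 wins 25–21.
Design 6 vs Design 3: Design 3 wins 32–14.
Design 6 vs Design 1: Design 6 wins 27–19.
Design 8 vs Design 3: Design 8 wins 30–16.
Design 8 vs Design 1: Design 1 wins 25–21.
Design 3 vs Design 1: Design 3 wins 32–14.
No candidate beats all others: Design 4 beats Design 8 beats Design 3 beats Design 4, a majority cycle.

None — there is no Condorcet winner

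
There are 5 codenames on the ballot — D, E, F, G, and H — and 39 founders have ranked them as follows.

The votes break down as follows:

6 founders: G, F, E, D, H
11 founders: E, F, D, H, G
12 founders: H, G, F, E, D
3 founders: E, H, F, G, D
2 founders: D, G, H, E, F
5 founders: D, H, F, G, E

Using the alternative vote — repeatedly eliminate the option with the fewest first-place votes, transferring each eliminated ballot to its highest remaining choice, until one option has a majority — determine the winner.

Round 1: E 14, H 12, D 7, G 6, F 0. F has the fewest and is eliminated.
Round 2: E 14, H 12, D 7, G 6. G has the fewest and is eliminated.
Round 3: E 20, H 12, D 7. E has a majority.

E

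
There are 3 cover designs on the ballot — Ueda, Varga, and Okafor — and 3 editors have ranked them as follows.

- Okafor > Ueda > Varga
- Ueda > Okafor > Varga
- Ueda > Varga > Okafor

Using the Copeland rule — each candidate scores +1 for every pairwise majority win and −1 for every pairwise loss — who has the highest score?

Ueda

Pairwise results:
  Ueda vs Varga: Ueda wins 3–0.
  Ueda vs Okafor: Ueda wins 2–1.
  Varga vs Okafor: Okafor wins 2–1.
Copeland scores (wins − losses):
  Ueda: 2 − 0 = 2
  Varga: 0 − 2 = -2
  Okafor: 1 − 1 = 0
Ueda has the best Copeland score.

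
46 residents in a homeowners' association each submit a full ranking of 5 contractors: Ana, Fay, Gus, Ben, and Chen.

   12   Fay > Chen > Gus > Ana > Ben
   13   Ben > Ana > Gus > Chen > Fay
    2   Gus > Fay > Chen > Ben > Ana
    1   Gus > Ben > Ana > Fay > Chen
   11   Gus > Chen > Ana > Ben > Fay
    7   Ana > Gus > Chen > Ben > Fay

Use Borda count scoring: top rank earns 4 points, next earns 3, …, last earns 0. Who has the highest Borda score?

Borda scores:
  Ana: 12·1 + 13·3 + 2·0 + 2 + 11·2 + 7·4 = 103
  Fay: 12·4 + 13·0 + 2·3 + 1 + 11·0 + 7·0 = 55
  Gus: 12·2 + 13·2 + 2·4 + 4 + 11·4 + 7·3 = 127
  Ben: 12·0 + 13·4 + 2·1 + 3 + 11·1 + 7·1 = 75
  Chen: 12·3 + 13·1 + 2·2 + 0 + 11·3 + 7·2 = 100
Gus has the highest total.

Gus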